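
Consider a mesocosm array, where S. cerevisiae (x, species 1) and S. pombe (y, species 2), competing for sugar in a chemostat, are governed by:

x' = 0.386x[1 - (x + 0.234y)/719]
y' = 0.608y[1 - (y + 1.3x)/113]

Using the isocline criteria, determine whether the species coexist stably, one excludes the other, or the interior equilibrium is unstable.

Compare the nullcline intercepts: K1/α12 = 719/0.234 = 3070 > K2 = 113; K2/α21 = 113/1.3 = 86.9 < K1 = 719.
Since the inequalities point opposite ways, species 1 can invade but species 2 cannot.

species 1 excludes species 2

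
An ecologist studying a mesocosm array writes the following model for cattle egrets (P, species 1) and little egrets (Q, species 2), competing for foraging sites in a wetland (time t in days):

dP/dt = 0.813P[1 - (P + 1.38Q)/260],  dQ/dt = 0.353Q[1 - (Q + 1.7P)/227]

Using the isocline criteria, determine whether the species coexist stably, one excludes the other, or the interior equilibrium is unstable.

Compare the nullcline intercepts: K1/α12 = 260/1.38 = 188 < K2 = 227; K2/α21 = 227/1.7 = 134 < K1 = 260.
Since both are reversed, neither can invade when rare; the interior point is a saddle.

unstable coexistence (outcome depends on initial conditions)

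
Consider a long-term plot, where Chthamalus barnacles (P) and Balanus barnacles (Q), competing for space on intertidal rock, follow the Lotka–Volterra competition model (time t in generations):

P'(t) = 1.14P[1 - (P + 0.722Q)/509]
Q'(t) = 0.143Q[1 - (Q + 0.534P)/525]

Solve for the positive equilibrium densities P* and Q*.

Setting both brackets to zero gives the nullclines P + 0.722Q = 509 and 0.534P + Q = 525.
Substituting Q = 525 - 0.534P into the first: P(1 - 0.722·0.534) = 509 - 0.722·525.
So P* = 130/0.614 = 211, and then Q* = 525 - 0.534·211 = 412.

P* ≈ 211, Q* ≈ 412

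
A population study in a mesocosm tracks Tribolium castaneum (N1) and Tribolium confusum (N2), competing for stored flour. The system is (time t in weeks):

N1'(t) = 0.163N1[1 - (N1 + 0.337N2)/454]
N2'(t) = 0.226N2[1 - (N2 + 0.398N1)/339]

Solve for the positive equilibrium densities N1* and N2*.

Setting both brackets to zero gives the nullclines N1 + 0.337N2 = 454 and 0.398N1 + N2 = 339.
Substituting N2 = 339 - 0.398N1 into the first: N1(1 - 0.337·0.398) = 454 - 0.337·339.
So N1* = 340/0.866 = 392, and then N2* = 339 - 0.398·392 = 183.

N1* ≈ 392, N2* ≈ 183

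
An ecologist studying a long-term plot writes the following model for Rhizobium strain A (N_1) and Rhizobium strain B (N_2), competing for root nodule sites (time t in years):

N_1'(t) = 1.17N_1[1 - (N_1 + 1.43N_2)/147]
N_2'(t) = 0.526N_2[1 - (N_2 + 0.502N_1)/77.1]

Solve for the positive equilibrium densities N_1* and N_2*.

N_1* ≈ 130, N_2* ≈ 11.7

Setting both brackets to zero gives the nullclines N_1 + 1.43N_2 = 147 and 0.502N_1 + N_2 = 77.1.
Substituting N_2 = 77.1 - 0.502N_1 into the first: N_1(1 - 1.43·0.502) = 147 - 1.43·77.1.
So N_1* = 36.7/0.282 = 130, and then N_2* = 77.1 - 0.502·130 = 11.7.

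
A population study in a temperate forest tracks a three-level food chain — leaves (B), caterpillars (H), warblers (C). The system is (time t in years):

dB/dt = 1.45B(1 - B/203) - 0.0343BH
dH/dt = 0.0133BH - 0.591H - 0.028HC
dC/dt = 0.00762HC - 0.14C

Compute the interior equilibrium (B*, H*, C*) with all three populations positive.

B* ≈ 115, H* ≈ 18.4, C* ≈ 33.4

From dC/dt = 0: 0.00762H* = 0.14, so H* = 18.4.
From dB/dt = 0: 1.45(1 - B*/203) = 0.0343·18.4, giving B* = 203·(1 - 0.435) = 115.
From dH/dt = 0: 0.0133·115 - 0.591 = 0.028C*, so C* = 0.935/0.028 = 33.4.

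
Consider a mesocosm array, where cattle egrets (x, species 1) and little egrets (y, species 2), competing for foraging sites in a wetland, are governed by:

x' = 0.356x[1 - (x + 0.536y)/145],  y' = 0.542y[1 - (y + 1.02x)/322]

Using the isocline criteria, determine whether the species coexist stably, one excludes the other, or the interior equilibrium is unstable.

species 2 excludes species 1

Compare the nullcline intercepts: K1/α12 = 145/0.536 = 271 < K2 = 322; K2/α21 = 322/1.02 = 316 > K1 = 145.
Since the inequalities point opposite ways, species 2 can invade but species 1 cannot.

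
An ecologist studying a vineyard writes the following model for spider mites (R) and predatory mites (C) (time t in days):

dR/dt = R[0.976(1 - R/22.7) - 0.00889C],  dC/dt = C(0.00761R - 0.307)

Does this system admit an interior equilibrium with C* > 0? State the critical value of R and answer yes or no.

Threshold R = 40.3; K < 40.3, so no, the predator goes extinct.

The predator equation gives dC/dt > 0 only when R > 0.307/0.00761 = 40.3.
Without the predator, R → K = 22.7. Since 22.7 < 40.3, the predator cannot invade.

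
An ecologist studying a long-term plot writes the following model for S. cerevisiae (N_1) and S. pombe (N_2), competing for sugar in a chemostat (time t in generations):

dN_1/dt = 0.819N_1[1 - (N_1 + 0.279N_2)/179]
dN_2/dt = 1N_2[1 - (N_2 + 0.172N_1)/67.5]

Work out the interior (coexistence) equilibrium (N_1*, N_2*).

Setting both brackets to zero gives the nullclines N_1 + 0.279N_2 = 179 and 0.172N_1 + N_2 = 67.5.
Substituting N_2 = 67.5 - 0.172N_1 into the first: N_1(1 - 0.279·0.172) = 179 - 0.279·67.5.
So N_1* = 160/0.952 = 168, and then N_2* = 67.5 - 0.172·168 = 38.6.

N_1* ≈ 168, N_2* ≈ 38.6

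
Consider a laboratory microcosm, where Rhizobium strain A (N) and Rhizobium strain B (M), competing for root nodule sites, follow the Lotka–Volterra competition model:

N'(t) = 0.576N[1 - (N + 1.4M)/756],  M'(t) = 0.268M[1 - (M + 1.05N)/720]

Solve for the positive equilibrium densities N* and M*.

Setting both brackets to zero gives the nullclines N + 1.4M = 756 and 1.05N + M = 720.
Substituting M = 720 - 1.05N into the first: N(1 - 1.4·1.05) = 756 - 1.4·720.
So N* = -252/-0.47 = 536, and then M* = 720 - 1.05·536 = 157.

N* ≈ 536, M* ≈ 157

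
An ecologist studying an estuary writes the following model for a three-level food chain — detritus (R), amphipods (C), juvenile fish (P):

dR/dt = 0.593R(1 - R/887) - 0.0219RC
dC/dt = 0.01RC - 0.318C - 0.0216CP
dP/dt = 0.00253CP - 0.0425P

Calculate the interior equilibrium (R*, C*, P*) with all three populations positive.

From dP/dt = 0: 0.00253C* = 0.0425, so C* = 16.8.
From dR/dt = 0: 0.593(1 - R*/887) = 0.0219·16.8, giving R* = 887·(1 - 0.62) = 337.
From dC/dt = 0: 0.01·337 - 0.318 = 0.0216P*, so P* = 3.05/0.0216 = 141.

R* ≈ 337, C* ≈ 16.8, P* ≈ 141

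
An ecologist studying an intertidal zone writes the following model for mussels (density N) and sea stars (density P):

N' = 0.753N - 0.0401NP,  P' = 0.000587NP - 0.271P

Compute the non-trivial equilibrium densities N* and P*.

Set dP/dt = 0 with P > 0: 0.000587N - 0.271 = 0, so N* = 0.271/0.000587 = 462.
Set dN/dt = 0 with N > 0: 0.753 - 0.0401P = 0, so P* = 0.753/0.0401 = 18.8.

N* ≈ 462, P* ≈ 18.8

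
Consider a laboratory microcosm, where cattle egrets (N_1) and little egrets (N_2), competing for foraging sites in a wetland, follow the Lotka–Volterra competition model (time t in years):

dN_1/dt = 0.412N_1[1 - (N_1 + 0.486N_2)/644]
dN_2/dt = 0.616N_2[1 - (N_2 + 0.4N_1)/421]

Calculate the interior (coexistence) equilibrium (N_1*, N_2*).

N_1* ≈ 545, N_2* ≈ 203

Setting both brackets to zero gives the nullclines N_1 + 0.486N_2 = 644 and 0.4N_1 + N_2 = 421.
Substituting N_2 = 421 - 0.4N_1 into the first: N_1(1 - 0.486·0.4) = 644 - 0.486·421.
So N_1* = 439/0.806 = 545, and then N_2* = 421 - 0.4·545 = 203.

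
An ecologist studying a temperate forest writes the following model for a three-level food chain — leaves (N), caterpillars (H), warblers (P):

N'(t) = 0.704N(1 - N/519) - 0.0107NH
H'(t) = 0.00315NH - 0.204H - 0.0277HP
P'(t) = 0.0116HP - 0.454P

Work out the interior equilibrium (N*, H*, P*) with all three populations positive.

From dP/dt = 0: 0.0116H* = 0.454, so H* = 39.1.
From dN/dt = 0: 0.704(1 - N*/519) = 0.0107·39.1, giving N* = 519·(1 - 0.595) = 210.
From dH/dt = 0: 0.00315·210 - 0.204 = 0.0277P*, so P* = 0.458/0.0277 = 16.5.

N* ≈ 210, H* ≈ 39.1, P* ≈ 16.5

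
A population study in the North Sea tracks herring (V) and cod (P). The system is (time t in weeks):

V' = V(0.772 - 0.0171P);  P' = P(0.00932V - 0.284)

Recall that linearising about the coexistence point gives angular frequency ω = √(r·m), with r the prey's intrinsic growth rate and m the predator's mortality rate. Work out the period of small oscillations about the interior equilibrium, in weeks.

Here r = 0.772 and m = 0.284, so r·m = 0.219.
ω = √0.219 = 0.468 per week, hence T = 2π/ω ≈ 13.4 weeks.

T ≈ 13.4 weeks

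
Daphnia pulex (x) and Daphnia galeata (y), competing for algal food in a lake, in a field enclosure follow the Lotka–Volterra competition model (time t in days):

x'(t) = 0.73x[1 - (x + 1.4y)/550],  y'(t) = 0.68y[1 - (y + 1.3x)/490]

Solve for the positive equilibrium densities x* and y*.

Setting both brackets to zero gives the nullclines x + 1.4y = 550 and 1.3x + y = 490.
Substituting y = 490 - 1.3x into the first: x(1 - 1.4·1.3) = 550 - 1.4·490.
So x* = -136/-0.82 = 166, and then y* = 490 - 1.3·166 = 274.

x* ≈ 166, y* ≈ 274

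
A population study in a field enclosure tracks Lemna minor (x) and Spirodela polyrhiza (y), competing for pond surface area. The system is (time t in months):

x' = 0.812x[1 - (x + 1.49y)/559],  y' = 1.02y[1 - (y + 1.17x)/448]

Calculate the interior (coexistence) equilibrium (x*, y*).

Setting both brackets to zero gives the nullclines x + 1.49y = 559 and 1.17x + y = 448.
Substituting y = 448 - 1.17x into the first: x(1 - 1.49·1.17) = 559 - 1.49·448.
So x* = -109/-0.743 = 146, and then y* = 448 - 1.17·146 = 277.

x* ≈ 146, y* ≈ 277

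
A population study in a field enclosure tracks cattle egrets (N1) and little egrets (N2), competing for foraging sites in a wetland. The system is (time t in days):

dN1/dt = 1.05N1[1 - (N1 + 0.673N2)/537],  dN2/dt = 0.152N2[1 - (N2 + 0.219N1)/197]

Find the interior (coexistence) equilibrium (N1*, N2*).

Setting both brackets to zero gives the nullclines N1 + 0.673N2 = 537 and 0.219N1 + N2 = 197.
Substituting N2 = 197 - 0.219N1 into the first: N1(1 - 0.673·0.219) = 537 - 0.673·197.
So N1* = 404/0.853 = 474, and then N2* = 197 - 0.219·474 = 93.1.

N1* ≈ 474, N2* ≈ 93.1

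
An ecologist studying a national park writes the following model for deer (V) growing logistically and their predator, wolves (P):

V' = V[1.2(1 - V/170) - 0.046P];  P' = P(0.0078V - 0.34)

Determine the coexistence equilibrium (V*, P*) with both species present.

From dP/dt = 0 with P > 0: 0.0078V* = 0.34, so V* = 43.6.
Substitute into dV/dt = 0: 1.2(1 - 43.6/170) = 0.046P*.
The bracket is 0.744, giving P* = 0.892/0.046 = 19.4.

V* ≈ 43.6, P* ≈ 19.4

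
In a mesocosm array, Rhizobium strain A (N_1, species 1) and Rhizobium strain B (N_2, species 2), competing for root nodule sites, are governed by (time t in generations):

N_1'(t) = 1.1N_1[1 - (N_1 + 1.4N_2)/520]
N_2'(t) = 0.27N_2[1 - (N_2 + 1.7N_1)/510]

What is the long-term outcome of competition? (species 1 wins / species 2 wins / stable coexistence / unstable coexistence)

Compare the nullcline intercepts: K1/α12 = 520/1.4 = 371 < K2 = 510; K2/α21 = 510/1.7 = 300 < K1 = 520.
Since both are reversed, neither can invade when rare; the interior point is a saddle.

unstable coexistence (outcome depends on initial conditions)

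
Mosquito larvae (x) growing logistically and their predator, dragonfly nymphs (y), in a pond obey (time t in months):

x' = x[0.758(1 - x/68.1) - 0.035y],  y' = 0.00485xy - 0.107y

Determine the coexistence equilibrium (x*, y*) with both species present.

x* ≈ 22.1, y* ≈ 14.6

From dy/dt = 0 with y > 0: 0.00485x* = 0.107, so x* = 22.1.
Substitute into dx/dt = 0: 0.758(1 - 22.1/68.1) = 0.035y*.
The bracket is 0.676, giving y* = 0.512/0.035 = 14.6.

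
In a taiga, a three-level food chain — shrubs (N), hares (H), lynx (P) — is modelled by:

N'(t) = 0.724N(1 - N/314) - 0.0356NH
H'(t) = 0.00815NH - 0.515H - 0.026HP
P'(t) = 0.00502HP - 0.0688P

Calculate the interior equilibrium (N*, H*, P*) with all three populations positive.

From dP/dt = 0: 0.00502H* = 0.0688, so H* = 13.7.
From dN/dt = 0: 0.724(1 - N*/314) = 0.0356·13.7, giving N* = 314·(1 - 0.674) = 102.
From dH/dt = 0: 0.00815·102 - 0.515 = 0.026P*, so P* = 0.32/0.026 = 12.3.

N* ≈ 102, H* ≈ 13.7, P* ≈ 12.3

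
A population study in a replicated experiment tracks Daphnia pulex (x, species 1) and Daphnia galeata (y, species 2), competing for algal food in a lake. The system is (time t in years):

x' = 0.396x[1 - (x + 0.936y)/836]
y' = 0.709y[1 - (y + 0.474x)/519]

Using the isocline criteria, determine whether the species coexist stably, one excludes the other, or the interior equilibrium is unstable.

stable coexistence

Compare the nullcline intercepts: K1/α12 = 836/0.936 = 893 > K2 = 519; K2/α21 = 519/0.474 = 1090 > K1 = 836.
Since both inequalities hold, each species can invade when rare, so the interior equilibrium is stable.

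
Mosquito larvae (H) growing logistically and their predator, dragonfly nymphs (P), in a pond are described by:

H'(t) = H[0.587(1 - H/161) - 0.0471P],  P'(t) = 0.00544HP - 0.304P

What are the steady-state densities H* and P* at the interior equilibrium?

From dP/dt = 0 with P > 0: 0.00544H* = 0.304, so H* = 55.9.
Substitute into dH/dt = 0: 0.587(1 - 55.9/161) = 0.0471P*.
The bracket is 0.653, giving P* = 0.383/0.0471 = 8.14.

H* ≈ 55.9, P* ≈ 8.14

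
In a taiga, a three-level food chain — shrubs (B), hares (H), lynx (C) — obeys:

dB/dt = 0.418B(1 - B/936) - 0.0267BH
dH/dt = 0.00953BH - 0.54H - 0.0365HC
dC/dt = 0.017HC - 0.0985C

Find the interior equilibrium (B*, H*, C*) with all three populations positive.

B* ≈ 590, H* ≈ 5.79, C* ≈ 139

From dC/dt = 0: 0.017H* = 0.0985, so H* = 5.79.
From dB/dt = 0: 0.418(1 - B*/936) = 0.0267·5.79, giving B* = 936·(1 - 0.37) = 590.
From dH/dt = 0: 0.00953·590 - 0.54 = 0.0365C*, so C* = 5.08/0.0365 = 139.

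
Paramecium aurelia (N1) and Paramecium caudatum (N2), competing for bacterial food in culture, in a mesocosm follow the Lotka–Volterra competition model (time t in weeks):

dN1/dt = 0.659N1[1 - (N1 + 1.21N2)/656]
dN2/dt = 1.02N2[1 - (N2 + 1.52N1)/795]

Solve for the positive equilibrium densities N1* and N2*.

Setting both brackets to zero gives the nullclines N1 + 1.21N2 = 656 and 1.52N1 + N2 = 795.
Substituting N2 = 795 - 1.52N1 into the first: N1(1 - 1.21·1.52) = 656 - 1.21·795.
So N1* = -306/-0.839 = 365, and then N2* = 795 - 1.52·365 = 241.

N1* ≈ 365, N2* ≈ 241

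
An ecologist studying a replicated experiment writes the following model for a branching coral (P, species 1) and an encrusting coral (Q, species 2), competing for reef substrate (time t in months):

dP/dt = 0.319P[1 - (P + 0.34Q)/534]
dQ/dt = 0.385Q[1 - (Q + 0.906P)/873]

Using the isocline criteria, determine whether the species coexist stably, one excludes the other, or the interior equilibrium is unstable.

Compare the nullcline intercepts: K1/α12 = 534/0.34 = 1570 > K2 = 873; K2/α21 = 873/0.906 = 964 > K1 = 534.
Since both inequalities hold, each species can invade when rare, so the interior equilibrium is stable.

stable coexistence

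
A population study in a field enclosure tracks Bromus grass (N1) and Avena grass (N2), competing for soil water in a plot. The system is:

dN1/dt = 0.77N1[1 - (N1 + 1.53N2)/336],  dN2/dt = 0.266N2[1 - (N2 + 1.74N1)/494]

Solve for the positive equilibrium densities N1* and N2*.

Setting both brackets to zero gives the nullclines N1 + 1.53N2 = 336 and 1.74N1 + N2 = 494.
Substituting N2 = 494 - 1.74N1 into the first: N1(1 - 1.53·1.74) = 336 - 1.53·494.
So N1* = -420/-1.66 = 253, and then N2* = 494 - 1.74·253 = 54.5.

N1* ≈ 253, N2* ≈ 54.5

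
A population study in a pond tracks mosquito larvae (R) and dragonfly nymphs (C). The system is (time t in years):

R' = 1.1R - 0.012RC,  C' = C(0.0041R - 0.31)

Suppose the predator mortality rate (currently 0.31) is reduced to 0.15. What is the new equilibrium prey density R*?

R* ≈ 36.6

At the interior fixed point, setting dC/dt = 0 with C > 0 fixes R* = (predator death rate)/(RC coefficient) — independent of the other coefficients.
With the change, R* = 0.15/0.0041 = 36.6; it falls from 75.6.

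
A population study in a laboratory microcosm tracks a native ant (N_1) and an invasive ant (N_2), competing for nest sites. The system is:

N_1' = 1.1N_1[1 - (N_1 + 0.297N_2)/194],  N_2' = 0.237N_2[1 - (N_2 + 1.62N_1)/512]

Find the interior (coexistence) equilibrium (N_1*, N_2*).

N_1* ≈ 80.8, N_2* ≈ 381

Setting both brackets to zero gives the nullclines N_1 + 0.297N_2 = 194 and 1.62N_1 + N_2 = 512.
Substituting N_2 = 512 - 1.62N_1 into the first: N_1(1 - 0.297·1.62) = 194 - 0.297·512.
So N_1* = 41.9/0.519 = 80.8, and then N_2* = 512 - 1.62·80.8 = 381.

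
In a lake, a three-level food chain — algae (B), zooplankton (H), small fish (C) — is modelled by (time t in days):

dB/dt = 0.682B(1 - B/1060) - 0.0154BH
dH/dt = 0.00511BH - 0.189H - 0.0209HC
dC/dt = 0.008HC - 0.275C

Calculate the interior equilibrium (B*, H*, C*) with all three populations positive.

From dC/dt = 0: 0.008H* = 0.275, so H* = 34.4.
From dB/dt = 0: 0.682(1 - B*/1060) = 0.0154·34.4, giving B* = 1060·(1 - 0.776) = 237.
From dH/dt = 0: 0.00511·237 - 0.189 = 0.0209C*, so C* = 1.02/0.0209 = 49.

B* ≈ 237, H* ≈ 34.4, C* ≈ 49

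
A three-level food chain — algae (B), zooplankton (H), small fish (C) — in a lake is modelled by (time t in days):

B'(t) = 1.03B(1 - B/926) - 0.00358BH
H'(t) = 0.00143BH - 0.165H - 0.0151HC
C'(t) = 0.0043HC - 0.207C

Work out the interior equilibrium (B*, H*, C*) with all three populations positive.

B* ≈ 771, H* ≈ 48.1, C* ≈ 62.1

From dC/dt = 0: 0.0043H* = 0.207, so H* = 48.1.
From dB/dt = 0: 1.03(1 - B*/926) = 0.00358·48.1, giving B* = 926·(1 - 0.167) = 771.
From dH/dt = 0: 0.00143·771 - 0.165 = 0.0151C*, so C* = 0.938/0.0151 = 62.1.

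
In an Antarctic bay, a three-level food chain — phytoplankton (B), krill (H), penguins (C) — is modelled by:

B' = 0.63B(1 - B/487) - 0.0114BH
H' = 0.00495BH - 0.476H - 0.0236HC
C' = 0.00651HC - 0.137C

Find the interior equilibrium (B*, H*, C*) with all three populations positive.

B* ≈ 302, H* ≈ 21, C* ≈ 43.1

From dC/dt = 0: 0.00651H* = 0.137, so H* = 21.
From dB/dt = 0: 0.63(1 - B*/487) = 0.0114·21, giving B* = 487·(1 - 0.381) = 302.
From dH/dt = 0: 0.00495·302 - 0.476 = 0.0236C*, so C* = 1.02/0.0236 = 43.1.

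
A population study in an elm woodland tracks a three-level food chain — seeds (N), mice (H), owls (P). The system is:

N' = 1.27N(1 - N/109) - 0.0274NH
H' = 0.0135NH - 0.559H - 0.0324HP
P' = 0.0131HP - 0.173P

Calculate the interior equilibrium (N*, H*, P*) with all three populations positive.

N* ≈ 77.9, H* ≈ 13.2, P* ≈ 15.2

From dP/dt = 0: 0.0131H* = 0.173, so H* = 13.2.
From dN/dt = 0: 1.27(1 - N*/109) = 0.0274·13.2, giving N* = 109·(1 - 0.285) = 77.9.
From dH/dt = 0: 0.0135·77.9 - 0.559 = 0.0324P*, so P* = 0.493/0.0324 = 15.2.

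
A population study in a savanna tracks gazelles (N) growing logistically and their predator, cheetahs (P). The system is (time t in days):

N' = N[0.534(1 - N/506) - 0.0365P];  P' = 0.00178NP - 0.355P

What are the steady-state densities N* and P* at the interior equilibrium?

From dP/dt = 0 with P > 0: 0.00178N* = 0.355, so N* = 199.
Substitute into dN/dt = 0: 0.534(1 - 199/506) = 0.0365P*.
The bracket is 0.606, giving P* = 0.324/0.0365 = 8.86.

N* ≈ 199, P* ≈ 8.86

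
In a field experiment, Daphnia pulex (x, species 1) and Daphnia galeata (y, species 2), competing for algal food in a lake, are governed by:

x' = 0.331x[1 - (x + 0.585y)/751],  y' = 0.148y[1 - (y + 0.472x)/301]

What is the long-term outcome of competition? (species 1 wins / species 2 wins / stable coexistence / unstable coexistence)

Compare the nullcline intercepts: K1/α12 = 751/0.585 = 1280 > K2 = 301; K2/α21 = 301/0.472 = 638 < K1 = 751.
Since the inequalities point opposite ways, species 1 can invade but species 2 cannot.

species 1 excludes species 2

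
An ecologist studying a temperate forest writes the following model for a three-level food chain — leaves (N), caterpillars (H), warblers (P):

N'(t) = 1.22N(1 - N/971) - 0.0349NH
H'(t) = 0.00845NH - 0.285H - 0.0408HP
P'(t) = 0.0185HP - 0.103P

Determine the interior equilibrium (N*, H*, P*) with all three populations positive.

N* ≈ 816, H* ≈ 5.57, P* ≈ 162

From dP/dt = 0: 0.0185H* = 0.103, so H* = 5.57.
From dN/dt = 0: 1.22(1 - N*/971) = 0.0349·5.57, giving N* = 971·(1 - 0.159) = 816.
From dH/dt = 0: 0.00845·816 - 0.285 = 0.0408P*, so P* = 6.61/0.0408 = 162.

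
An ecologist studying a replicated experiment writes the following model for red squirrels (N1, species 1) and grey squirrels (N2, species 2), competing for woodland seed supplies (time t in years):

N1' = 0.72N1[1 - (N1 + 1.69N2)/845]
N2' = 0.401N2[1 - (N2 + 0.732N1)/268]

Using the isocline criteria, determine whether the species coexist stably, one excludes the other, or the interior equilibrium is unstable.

Compare the nullcline intercepts: K1/α12 = 845/1.69 = 500 > K2 = 268; K2/α21 = 268/0.732 = 366 < K1 = 845.
Since the inequalities point opposite ways, species 1 can invade but species 2 cannot.

species 1 excludes species 2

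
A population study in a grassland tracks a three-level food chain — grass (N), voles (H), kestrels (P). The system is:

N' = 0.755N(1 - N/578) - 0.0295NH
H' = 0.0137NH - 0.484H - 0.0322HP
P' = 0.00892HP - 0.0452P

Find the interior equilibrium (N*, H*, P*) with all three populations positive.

N* ≈ 464, H* ≈ 5.07, P* ≈ 182

From dP/dt = 0: 0.00892H* = 0.0452, so H* = 5.07.
From dN/dt = 0: 0.755(1 - N*/578) = 0.0295·5.07, giving N* = 578·(1 - 0.198) = 464.
From dH/dt = 0: 0.0137·464 - 0.484 = 0.0322P*, so P* = 5.87/0.0322 = 182.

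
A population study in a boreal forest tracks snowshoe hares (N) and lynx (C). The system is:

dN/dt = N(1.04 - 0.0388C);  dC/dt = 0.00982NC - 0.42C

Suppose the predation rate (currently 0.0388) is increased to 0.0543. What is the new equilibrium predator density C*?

At the interior fixed point, setting dN/dt = 0 with N > 0 fixes C* = (prey growth rate)/(NC coefficient) — independent of the other coefficients.
With the change, C* = 1.04/0.0543 = 19.2; it falls from 26.8.

C* ≈ 19.2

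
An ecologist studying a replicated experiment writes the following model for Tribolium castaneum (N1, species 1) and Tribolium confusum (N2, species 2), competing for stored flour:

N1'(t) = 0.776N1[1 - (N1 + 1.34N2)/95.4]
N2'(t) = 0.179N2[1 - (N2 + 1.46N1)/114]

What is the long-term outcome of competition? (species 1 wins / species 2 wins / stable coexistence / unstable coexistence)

Compare the nullcline intercepts: K1/α12 = 95.4/1.34 = 71.2 < K2 = 114; K2/α21 = 114/1.46 = 78.1 < K1 = 95.4.
Since both are reversed, neither can invade when rare; the interior point is a saddle.

unstable coexistence (outcome depends on initial conditions)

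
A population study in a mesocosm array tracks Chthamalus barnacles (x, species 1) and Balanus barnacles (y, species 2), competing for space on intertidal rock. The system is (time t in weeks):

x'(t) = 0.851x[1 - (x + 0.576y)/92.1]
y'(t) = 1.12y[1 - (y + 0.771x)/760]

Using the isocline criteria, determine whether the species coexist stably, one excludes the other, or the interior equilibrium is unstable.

species 2 excludes species 1

Compare the nullcline intercepts: K1/α12 = 92.1/0.576 = 160 < K2 = 760; K2/α21 = 760/0.771 = 986 > K1 = 92.1.
Since the inequalities point opposite ways, species 2 can invade but species 1 cannot.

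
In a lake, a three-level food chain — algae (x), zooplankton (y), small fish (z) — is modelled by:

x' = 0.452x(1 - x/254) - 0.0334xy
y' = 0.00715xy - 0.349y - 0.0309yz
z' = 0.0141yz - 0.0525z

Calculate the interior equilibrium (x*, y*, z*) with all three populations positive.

From dz/dt = 0: 0.0141y* = 0.0525, so y* = 3.72.
From dx/dt = 0: 0.452(1 - x*/254) = 0.0334·3.72, giving x* = 254·(1 - 0.275) = 184.
From dy/dt = 0: 0.00715·184 - 0.349 = 0.0309z*, so z* = 0.967/0.0309 = 31.3.

x* ≈ 184, y* ≈ 3.72, z* ≈ 31.3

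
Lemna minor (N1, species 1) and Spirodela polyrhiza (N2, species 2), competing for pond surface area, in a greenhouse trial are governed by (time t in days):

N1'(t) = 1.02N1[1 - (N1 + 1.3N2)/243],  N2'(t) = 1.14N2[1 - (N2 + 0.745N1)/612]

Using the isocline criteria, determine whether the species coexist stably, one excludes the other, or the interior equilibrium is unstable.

Compare the nullcline intercepts: K1/α12 = 243/1.3 = 187 < K2 = 612; K2/α21 = 612/0.745 = 821 > K1 = 243.
Since the inequalities point opposite ways, species 2 can invade but species 1 cannot.

species 2 excludes species 1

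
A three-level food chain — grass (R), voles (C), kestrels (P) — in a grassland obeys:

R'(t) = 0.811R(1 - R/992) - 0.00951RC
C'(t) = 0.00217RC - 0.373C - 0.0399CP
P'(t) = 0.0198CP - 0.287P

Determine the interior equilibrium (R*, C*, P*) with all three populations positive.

From dP/dt = 0: 0.0198C* = 0.287, so C* = 14.5.
From dR/dt = 0: 0.811(1 - R*/992) = 0.00951·14.5, giving R* = 992·(1 - 0.17) = 823.
From dC/dt = 0: 0.00217·823 - 0.373 = 0.0399P*, so P* = 1.41/0.0399 = 35.4.

R* ≈ 823, C* ≈ 14.5, P* ≈ 35.4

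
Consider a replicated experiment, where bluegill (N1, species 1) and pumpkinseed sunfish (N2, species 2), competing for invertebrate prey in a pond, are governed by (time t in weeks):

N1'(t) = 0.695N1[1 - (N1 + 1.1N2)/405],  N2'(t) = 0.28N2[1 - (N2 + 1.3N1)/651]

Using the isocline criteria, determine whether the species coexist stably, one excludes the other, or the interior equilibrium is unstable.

species 2 excludes species 1

Compare the nullcline intercepts: K1/α12 = 405/1.1 = 368 < K2 = 651; K2/α21 = 651/1.3 = 501 > K1 = 405.
Since the inequalities point opposite ways, species 2 can invade but species 1 cannot.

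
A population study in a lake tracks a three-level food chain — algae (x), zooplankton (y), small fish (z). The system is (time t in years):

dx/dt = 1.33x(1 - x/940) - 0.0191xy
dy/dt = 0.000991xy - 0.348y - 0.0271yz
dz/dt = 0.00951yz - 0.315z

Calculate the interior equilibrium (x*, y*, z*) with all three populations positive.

x* ≈ 493, y* ≈ 33.1, z* ≈ 5.18

From dz/dt = 0: 0.00951y* = 0.315, so y* = 33.1.
From dx/dt = 0: 1.33(1 - x*/940) = 0.0191·33.1, giving x* = 940·(1 - 0.476) = 493.
From dy/dt = 0: 0.000991·493 - 0.348 = 0.0271z*, so z* = 0.14/0.0271 = 5.18.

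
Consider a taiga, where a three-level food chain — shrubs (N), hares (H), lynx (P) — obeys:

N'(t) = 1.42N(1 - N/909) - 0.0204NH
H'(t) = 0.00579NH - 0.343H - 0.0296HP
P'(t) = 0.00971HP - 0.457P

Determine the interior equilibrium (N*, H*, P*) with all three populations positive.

N* ≈ 294, H* ≈ 47.1, P* ≈ 46

From dP/dt = 0: 0.00971H* = 0.457, so H* = 47.1.
From dN/dt = 0: 1.42(1 - N*/909) = 0.0204·47.1, giving N* = 909·(1 - 0.676) = 294.
From dH/dt = 0: 0.00579·294 - 0.343 = 0.0296P*, so P* = 1.36/0.0296 = 46.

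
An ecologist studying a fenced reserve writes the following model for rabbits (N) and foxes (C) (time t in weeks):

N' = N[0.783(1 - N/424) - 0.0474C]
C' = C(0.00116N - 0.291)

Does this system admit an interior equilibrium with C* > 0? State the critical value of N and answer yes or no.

The predator equation gives dC/dt > 0 only when N > 0.291/0.00116 = 251.
Without the predator, N → K = 424. Since 424 > 251, the predator can invade and persist.

Threshold N = 251; K > 251, so yes, the predator persists.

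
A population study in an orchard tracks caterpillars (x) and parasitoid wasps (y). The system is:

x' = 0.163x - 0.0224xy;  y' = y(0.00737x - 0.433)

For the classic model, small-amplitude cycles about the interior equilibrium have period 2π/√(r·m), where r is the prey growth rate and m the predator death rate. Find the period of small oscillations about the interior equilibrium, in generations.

Here r = 0.163 and m = 0.433, so r·m = 0.0706.
ω = √0.0706 = 0.266 per generation, hence T = 2π/ω ≈ 23.7 generations.

T ≈ 23.7 generations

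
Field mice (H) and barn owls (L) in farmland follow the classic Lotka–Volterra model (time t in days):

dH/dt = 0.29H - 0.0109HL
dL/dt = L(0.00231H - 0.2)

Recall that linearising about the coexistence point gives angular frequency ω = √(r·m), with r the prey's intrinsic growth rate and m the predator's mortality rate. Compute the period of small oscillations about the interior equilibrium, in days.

T ≈ 26.1 days

Here r = 0.29 and m = 0.2, so r·m = 0.058.
ω = √0.058 = 0.241 per day, hence T = 2π/ω ≈ 26.1 days.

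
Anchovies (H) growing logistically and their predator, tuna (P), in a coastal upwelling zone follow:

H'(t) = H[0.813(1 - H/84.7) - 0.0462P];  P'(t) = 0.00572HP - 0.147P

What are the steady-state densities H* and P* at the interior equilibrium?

H* ≈ 25.7, P* ≈ 12.3

From dP/dt = 0 with P > 0: 0.00572H* = 0.147, so H* = 25.7.
Substitute into dH/dt = 0: 0.813(1 - 25.7/84.7) = 0.0462P*.
The bracket is 0.697, giving P* = 0.566/0.0462 = 12.3.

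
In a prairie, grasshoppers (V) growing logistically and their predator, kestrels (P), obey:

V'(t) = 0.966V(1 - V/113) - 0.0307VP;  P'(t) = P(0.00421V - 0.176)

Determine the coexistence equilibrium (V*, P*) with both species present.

V* ≈ 41.8, P* ≈ 19.8

From dP/dt = 0 with P > 0: 0.00421V* = 0.176, so V* = 41.8.
Substitute into dV/dt = 0: 0.966(1 - 41.8/113) = 0.0307P*.
The bracket is 0.63, giving P* = 0.609/0.0307 = 19.8.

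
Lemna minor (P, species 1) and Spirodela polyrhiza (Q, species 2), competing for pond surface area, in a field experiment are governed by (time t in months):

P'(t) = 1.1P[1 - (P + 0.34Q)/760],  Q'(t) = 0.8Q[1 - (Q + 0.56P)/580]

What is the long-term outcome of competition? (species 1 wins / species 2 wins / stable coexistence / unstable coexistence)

stable coexistence

Compare the nullcline intercepts: K1/α12 = 760/0.34 = 2240 > K2 = 580; K2/α21 = 580/0.56 = 1040 > K1 = 760.
Since both inequalities hold, each species can invade when rare, so the interior equilibrium is stable.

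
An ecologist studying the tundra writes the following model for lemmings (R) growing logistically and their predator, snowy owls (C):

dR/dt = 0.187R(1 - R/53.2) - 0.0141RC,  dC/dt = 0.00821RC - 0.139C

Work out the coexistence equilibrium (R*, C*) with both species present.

From dC/dt = 0 with C > 0: 0.00821R* = 0.139, so R* = 16.9.
Substitute into dR/dt = 0: 0.187(1 - 16.9/53.2) = 0.0141C*.
The bracket is 0.682, giving C* = 0.127/0.0141 = 9.04.

R* ≈ 16.9, C* ≈ 9.04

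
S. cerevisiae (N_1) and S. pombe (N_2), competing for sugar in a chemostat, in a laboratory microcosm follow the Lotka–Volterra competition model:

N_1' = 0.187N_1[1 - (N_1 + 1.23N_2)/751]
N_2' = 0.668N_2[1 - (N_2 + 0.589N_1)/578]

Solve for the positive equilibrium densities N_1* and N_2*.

N_1* ≈ 145, N_2* ≈ 492

Setting both brackets to zero gives the nullclines N_1 + 1.23N_2 = 751 and 0.589N_1 + N_2 = 578.
Substituting N_2 = 578 - 0.589N_1 into the first: N_1(1 - 1.23·0.589) = 751 - 1.23·578.
So N_1* = 40.1/0.276 = 145, and then N_2* = 578 - 0.589·145 = 492.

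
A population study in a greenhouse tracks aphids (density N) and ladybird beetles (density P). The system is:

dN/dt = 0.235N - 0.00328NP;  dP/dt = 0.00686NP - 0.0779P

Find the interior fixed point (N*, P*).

N* ≈ 11.4, P* ≈ 71.6

Set dP/dt = 0 with P > 0: 0.00686N - 0.0779 = 0, so N* = 0.0779/0.00686 = 11.4.
Set dN/dt = 0 with N > 0: 0.235 - 0.00328P = 0, so P* = 0.235/0.00328 = 71.6.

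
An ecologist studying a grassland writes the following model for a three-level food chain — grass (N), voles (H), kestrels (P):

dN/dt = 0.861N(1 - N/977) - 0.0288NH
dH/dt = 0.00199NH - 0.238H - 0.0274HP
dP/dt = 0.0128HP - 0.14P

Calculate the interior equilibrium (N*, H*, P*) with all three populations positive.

From dP/dt = 0: 0.0128H* = 0.14, so H* = 10.9.
From dN/dt = 0: 0.861(1 - N*/977) = 0.0288·10.9, giving N* = 977·(1 - 0.366) = 620.
From dH/dt = 0: 0.00199·620 - 0.238 = 0.0274P*, so P* = 0.995/0.0274 = 36.3.

N* ≈ 620, H* ≈ 10.9, P* ≈ 36.3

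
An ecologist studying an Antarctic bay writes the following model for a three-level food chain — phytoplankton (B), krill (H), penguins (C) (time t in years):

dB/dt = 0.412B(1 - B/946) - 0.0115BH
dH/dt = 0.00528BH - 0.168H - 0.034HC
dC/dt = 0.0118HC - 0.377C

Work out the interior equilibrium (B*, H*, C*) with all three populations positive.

From dC/dt = 0: 0.0118H* = 0.377, so H* = 31.9.
From dB/dt = 0: 0.412(1 - B*/946) = 0.0115·31.9, giving B* = 946·(1 - 0.892) = 102.
From dH/dt = 0: 0.00528·102 - 0.168 = 0.034C*, so C* = 0.373/0.034 = 11.

B* ≈ 102, H* ≈ 31.9, C* ≈ 11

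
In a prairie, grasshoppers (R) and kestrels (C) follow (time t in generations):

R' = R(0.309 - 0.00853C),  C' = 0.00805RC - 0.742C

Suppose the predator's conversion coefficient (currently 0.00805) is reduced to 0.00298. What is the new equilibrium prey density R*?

At the interior fixed point, setting dC/dt = 0 with C > 0 fixes R* = (predator death rate)/(RC coefficient) — independent of the other coefficients.
With the change, R* = 0.742/0.00298 = 249; it rises from 92.2.

R* ≈ 249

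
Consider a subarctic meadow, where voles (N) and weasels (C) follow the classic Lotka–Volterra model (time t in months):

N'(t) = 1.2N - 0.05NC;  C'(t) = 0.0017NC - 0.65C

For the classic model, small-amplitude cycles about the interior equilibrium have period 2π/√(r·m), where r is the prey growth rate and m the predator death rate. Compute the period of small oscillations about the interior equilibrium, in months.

T ≈ 7.11 months

Here r = 1.2 and m = 0.65, so r·m = 0.78.
ω = √0.78 = 0.883 per month, hence T = 2π/ω ≈ 7.11 months.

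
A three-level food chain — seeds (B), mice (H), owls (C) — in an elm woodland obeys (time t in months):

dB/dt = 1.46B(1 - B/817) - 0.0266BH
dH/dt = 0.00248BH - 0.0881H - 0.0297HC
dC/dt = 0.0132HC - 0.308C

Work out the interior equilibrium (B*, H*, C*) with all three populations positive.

From dC/dt = 0: 0.0132H* = 0.308, so H* = 23.3.
From dB/dt = 0: 1.46(1 - B*/817) = 0.0266·23.3, giving B* = 817·(1 - 0.425) = 470.
From dH/dt = 0: 0.00248·470 - 0.0881 = 0.0297C*, so C* = 1.08/0.0297 = 36.3.

B* ≈ 470, H* ≈ 23.3, C* ≈ 36.3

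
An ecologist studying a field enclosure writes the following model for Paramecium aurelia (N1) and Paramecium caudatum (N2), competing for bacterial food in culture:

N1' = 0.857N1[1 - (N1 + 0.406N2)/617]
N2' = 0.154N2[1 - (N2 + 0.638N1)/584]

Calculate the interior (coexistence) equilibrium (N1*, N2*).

N1* ≈ 513, N2* ≈ 257

Setting both brackets to zero gives the nullclines N1 + 0.406N2 = 617 and 0.638N1 + N2 = 584.
Substituting N2 = 584 - 0.638N1 into the first: N1(1 - 0.406·0.638) = 617 - 0.406·584.
So N1* = 380/0.741 = 513, and then N2* = 584 - 0.638·513 = 257.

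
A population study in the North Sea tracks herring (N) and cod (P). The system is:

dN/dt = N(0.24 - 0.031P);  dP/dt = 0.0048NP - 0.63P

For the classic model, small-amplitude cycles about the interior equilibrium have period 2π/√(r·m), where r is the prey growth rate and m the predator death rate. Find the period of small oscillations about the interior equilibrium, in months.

Here r = 0.24 and m = 0.63, so r·m = 0.151.
ω = √0.151 = 0.389 per month, hence T = 2π/ω ≈ 16.2 months.

T ≈ 16.2 months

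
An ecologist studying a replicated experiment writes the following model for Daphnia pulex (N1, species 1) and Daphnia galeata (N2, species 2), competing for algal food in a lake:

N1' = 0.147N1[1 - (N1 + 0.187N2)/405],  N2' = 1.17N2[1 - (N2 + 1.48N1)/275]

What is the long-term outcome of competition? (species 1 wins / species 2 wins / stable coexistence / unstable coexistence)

Compare the nullcline intercepts: K1/α12 = 405/0.187 = 2170 > K2 = 275; K2/α21 = 275/1.48 = 186 < K1 = 405.
Since the inequalities point opposite ways, species 1 can invade but species 2 cannot.

species 1 excludes species 2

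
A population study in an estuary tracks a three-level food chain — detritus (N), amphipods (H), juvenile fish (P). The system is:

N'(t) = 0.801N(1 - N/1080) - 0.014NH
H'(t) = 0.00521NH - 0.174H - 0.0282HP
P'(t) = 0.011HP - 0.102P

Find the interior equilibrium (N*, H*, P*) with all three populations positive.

N* ≈ 905, H* ≈ 9.27, P* ≈ 161

From dP/dt = 0: 0.011H* = 0.102, so H* = 9.27.
From dN/dt = 0: 0.801(1 - N*/1080) = 0.014·9.27, giving N* = 1080·(1 - 0.162) = 905.
From dH/dt = 0: 0.00521·905 - 0.174 = 0.0282P*, so P* = 4.54/0.0282 = 161.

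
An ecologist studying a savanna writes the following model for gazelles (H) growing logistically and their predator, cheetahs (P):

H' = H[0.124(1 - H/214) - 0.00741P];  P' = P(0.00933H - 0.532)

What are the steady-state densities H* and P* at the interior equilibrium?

H* ≈ 57, P* ≈ 12.3

From dP/dt = 0 with P > 0: 0.00933H* = 0.532, so H* = 57.
Substitute into dH/dt = 0: 0.124(1 - 57/214) = 0.00741P*.
The bracket is 0.734, giving P* = 0.091/0.00741 = 12.3.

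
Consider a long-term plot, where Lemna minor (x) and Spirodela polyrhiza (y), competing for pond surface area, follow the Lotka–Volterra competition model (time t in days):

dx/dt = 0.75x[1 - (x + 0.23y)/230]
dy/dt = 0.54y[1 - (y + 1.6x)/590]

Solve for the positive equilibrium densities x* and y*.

Setting both brackets to zero gives the nullclines x + 0.23y = 230 and 1.6x + y = 590.
Substituting y = 590 - 1.6x into the first: x(1 - 0.23·1.6) = 230 - 0.23·590.
So x* = 94.3/0.632 = 149, and then y* = 590 - 1.6·149 = 351.

x* ≈ 149, y* ≈ 351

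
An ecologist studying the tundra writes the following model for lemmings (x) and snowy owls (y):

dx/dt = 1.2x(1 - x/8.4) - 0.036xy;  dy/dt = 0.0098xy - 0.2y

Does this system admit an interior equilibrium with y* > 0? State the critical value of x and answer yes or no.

Threshold x = 20.4; K < 20.4, so no, the predator goes extinct.

The predator equation gives dy/dt > 0 only when x > 0.2/0.0098 = 20.4.
Without the predator, x → K = 8.4. Since 8.4 < 20.4, the predator cannot invade.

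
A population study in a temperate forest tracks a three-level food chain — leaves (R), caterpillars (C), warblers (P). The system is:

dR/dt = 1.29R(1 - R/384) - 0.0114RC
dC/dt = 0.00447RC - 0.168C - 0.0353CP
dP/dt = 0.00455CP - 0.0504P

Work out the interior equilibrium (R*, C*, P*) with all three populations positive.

R* ≈ 346, C* ≈ 11.1, P* ≈ 39.1

From dP/dt = 0: 0.00455C* = 0.0504, so C* = 11.1.
From dR/dt = 0: 1.29(1 - R*/384) = 0.0114·11.1, giving R* = 384·(1 - 0.0979) = 346.
From dC/dt = 0: 0.00447·346 - 0.168 = 0.0353P*, so P* = 1.38/0.0353 = 39.1.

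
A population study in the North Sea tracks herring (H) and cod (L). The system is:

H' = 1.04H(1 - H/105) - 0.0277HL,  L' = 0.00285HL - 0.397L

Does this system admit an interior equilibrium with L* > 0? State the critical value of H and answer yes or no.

The predator equation gives dL/dt > 0 only when H > 0.397/0.00285 = 139.
Without the predator, H → K = 105. Since 105 < 139, the predator cannot invade.

Threshold H = 139; K < 139, so no, the predator goes extinct.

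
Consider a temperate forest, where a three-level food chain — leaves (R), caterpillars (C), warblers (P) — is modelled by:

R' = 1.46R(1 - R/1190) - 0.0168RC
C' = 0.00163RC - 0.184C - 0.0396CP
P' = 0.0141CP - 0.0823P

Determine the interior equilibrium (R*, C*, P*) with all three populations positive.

R* ≈ 1110, C* ≈ 5.84, P* ≈ 41

From dP/dt = 0: 0.0141C* = 0.0823, so C* = 5.84.
From dR/dt = 0: 1.46(1 - R*/1190) = 0.0168·5.84, giving R* = 1190·(1 - 0.0672) = 1110.
From dC/dt = 0: 0.00163·1110 - 0.184 = 0.0396P*, so P* = 1.63/0.0396 = 41.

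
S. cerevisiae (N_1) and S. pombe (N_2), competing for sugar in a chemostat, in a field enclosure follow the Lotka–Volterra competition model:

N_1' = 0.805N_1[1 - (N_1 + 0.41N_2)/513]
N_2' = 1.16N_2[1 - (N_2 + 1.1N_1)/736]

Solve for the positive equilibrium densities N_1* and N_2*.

N_1* ≈ 385, N_2* ≈ 313

Setting both brackets to zero gives the nullclines N_1 + 0.41N_2 = 513 and 1.1N_1 + N_2 = 736.
Substituting N_2 = 736 - 1.1N_1 into the first: N_1(1 - 0.41·1.1) = 513 - 0.41·736.
So N_1* = 211/0.549 = 385, and then N_2* = 736 - 1.1·385 = 313.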